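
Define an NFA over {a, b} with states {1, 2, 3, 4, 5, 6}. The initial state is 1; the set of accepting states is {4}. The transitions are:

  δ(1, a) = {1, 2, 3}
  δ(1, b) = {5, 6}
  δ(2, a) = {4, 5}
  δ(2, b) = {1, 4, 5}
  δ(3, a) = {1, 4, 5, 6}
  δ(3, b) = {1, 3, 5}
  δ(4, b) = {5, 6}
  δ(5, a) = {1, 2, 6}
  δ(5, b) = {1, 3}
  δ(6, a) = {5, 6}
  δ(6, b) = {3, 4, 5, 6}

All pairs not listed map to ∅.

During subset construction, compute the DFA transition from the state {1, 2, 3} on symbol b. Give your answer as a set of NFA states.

δ(1,b) = {5, 6}; δ(2,b) = {1, 4, 5}; δ(3,b) = {1, 3, 5}.
Union: {1, 3, 4, 5, 6}.

{1, 3, 4, 5, 6}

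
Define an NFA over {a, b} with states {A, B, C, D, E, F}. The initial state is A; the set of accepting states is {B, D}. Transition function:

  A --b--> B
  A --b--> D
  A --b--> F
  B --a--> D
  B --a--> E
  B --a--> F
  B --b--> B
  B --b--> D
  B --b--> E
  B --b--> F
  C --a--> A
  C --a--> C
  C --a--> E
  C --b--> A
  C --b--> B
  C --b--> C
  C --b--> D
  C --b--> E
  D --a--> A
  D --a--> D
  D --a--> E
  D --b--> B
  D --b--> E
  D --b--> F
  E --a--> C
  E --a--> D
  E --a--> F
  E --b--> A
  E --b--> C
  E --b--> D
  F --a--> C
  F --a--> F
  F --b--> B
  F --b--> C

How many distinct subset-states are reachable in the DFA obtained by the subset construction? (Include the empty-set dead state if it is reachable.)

6

Start state of the DFA: {A}.
{A} --a--> ∅  [new]
{A} --b--> {B, D, F}  [new]
∅ --a--> ∅  [seen]
∅ --b--> ∅  [seen]
{B, D, F} --a--> {A, C, D, E, F}  [new]
{B, D, F} --b--> {B, C, D, E, F}  [new]
{A, C, D, E, F} --a--> {A, C, D, E, F}  [seen]
{A, C, D, E, F} --b--> {A, B, C, D, E, F}  [new]
{B, C, D, E, F} --a--> {A, C, D, E, F}  [seen]
{B, C, D, E, F} --b--> {A, B, C, D, E, F}  [seen]
{A, B, C, D, E, F} --a--> {A, C, D, E, F}  [seen]
{A, B, C, D, E, F} --b--> {A, B, C, D, E, F}  [seen]
Reachable DFA states: {A}, ∅, {B, D, F}, {A, C, D, E, F}, {B, C, D, E, F}, {A, B, C, D, E, F}.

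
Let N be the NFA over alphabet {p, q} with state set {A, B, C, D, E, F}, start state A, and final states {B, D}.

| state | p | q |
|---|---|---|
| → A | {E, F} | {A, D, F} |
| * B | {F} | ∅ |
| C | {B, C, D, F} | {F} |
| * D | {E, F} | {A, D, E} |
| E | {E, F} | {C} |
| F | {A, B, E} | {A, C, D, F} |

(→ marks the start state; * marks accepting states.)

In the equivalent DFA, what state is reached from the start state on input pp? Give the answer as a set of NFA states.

{A, B, E, F}

Start: {A}.
δ(A,p) = {E, F}.
Union: {E, F}.
After p: {E, F}.
δ(E,p) = {E, F}; δ(F,p) = {A, B, E}.
Union: {A, B, E, F}.
After p: {A, B, E, F}.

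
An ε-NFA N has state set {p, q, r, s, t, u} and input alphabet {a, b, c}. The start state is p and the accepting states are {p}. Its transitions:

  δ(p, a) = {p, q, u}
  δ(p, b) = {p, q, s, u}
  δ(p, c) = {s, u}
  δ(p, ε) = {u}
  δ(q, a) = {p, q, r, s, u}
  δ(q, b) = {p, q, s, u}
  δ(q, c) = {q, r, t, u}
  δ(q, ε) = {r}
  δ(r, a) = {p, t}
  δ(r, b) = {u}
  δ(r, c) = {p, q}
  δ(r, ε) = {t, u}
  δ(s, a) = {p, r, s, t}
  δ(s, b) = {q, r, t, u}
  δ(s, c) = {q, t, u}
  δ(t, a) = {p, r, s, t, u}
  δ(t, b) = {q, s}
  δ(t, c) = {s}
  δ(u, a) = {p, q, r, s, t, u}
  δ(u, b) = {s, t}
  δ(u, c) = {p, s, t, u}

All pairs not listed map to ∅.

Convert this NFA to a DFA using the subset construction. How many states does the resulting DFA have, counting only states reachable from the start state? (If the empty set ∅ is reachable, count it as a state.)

Start state of the DFA: {p, u} (ε-closure of the NFA start).
{p, u} --a--> {p, q, r, s, t, u}  [new]
{p, u} --b--> {p, q, r, s, t, u}  [seen]
{p, u} --c--> {p, s, t, u}  [new]
{p, q, r, s, t, u} --a--> {p, q, r, s, t, u}  [seen]
{p, q, r, s, t, u} --b--> {p, q, r, s, t, u}  [seen]
{p, q, r, s, t, u} --c--> {p, q, r, s, t, u}  [seen]
{p, s, t, u} --a--> {p, q, r, s, t, u}  [seen]
{p, s, t, u} --b--> {p, q, r, s, t, u}  [seen]
{p, s, t, u} --c--> {p, q, r, s, t, u}  [seen]
Reachable DFA states: {p, u}, {p, q, r, s, t, u}, {p, s, t, u}.

3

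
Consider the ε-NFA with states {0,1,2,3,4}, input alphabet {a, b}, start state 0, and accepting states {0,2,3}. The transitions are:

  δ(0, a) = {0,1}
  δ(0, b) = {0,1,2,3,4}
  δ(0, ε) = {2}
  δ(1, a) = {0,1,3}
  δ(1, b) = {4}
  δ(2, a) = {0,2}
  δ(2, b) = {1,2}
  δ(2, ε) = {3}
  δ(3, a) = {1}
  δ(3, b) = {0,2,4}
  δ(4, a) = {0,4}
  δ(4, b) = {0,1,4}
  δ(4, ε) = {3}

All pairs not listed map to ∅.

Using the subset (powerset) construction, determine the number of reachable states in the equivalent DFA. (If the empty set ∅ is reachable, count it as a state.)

Start state of the DFA: {0,2,3} (ε-closure of the NFA start).
{0,2,3} --a--> {0,1,2,3}  [new]
{0,2,3} --b--> {0,1,2,3,4}  [new]
{0,1,2,3} --a--> {0,1,2,3}  [seen]
{0,1,2,3} --b--> {0,1,2,3,4}  [seen]
{0,1,2,3,4} --a--> {0,1,2,3,4}  [seen]
{0,1,2,3,4} --b--> {0,1,2,3,4}  [seen]
Reachable DFA states: {0,2,3}, {0,1,2,3}, {0,1,2,3,4}.

3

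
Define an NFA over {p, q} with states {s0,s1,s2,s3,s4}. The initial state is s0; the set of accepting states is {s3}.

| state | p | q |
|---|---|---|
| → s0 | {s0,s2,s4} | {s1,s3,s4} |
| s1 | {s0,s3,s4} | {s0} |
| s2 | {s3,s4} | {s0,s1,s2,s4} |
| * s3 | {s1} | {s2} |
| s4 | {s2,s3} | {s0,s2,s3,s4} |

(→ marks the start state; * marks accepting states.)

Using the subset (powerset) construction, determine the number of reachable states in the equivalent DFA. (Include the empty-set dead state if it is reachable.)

Start state of the DFA: {s0}.
{s0} --p--> {s0,s2,s4}  [new]
{s0} --q--> {s1,s3,s4}  [new]
{s0,s2,s4} --p--> {s0,s2,s3,s4}  [new]
{s0,s2,s4} --q--> {s0,s1,s2,s3,s4}  [new]
{s1,s3,s4} --p--> {s0,s1,s2,s3,s4}  [seen]
{s1,s3,s4} --q--> {s0,s2,s3,s4}  [seen]
{s0,s2,s3,s4} --p--> {s0,s1,s2,s3,s4}  [seen]
{s0,s2,s3,s4} --q--> {s0,s1,s2,s3,s4}  [seen]
{s0,s1,s2,s3,s4} --p--> {s0,s1,s2,s3,s4}  [seen]
{s0,s1,s2,s3,s4} --q--> {s0,s1,s2,s3,s4}  [seen]
Reachable DFA states: {s0}, {s0,s2,s4}, {s1,s3,s4}, {s0,s2,s3,s4}, {s0,s1,s2,s3,s4}.

5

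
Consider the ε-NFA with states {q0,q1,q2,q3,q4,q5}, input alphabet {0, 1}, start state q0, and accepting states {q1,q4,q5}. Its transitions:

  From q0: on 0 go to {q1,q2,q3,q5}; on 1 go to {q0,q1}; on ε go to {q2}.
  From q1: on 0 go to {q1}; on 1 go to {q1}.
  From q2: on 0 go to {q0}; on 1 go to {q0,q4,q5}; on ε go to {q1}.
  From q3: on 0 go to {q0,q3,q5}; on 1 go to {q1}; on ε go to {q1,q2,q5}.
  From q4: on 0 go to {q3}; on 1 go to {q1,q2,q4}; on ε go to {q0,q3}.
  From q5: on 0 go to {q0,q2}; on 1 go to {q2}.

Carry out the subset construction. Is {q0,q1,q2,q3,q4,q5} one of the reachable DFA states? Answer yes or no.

yes

Start state of the DFA: {q0,q1,q2} (ε-closure of the NFA start).
{q0,q1,q2} --0--> {q0,q1,q2,q3,q5}  [new]
{q0,q1,q2} --1--> {q0,q1,q2,q3,q4,q5}  [new]
{q0,q1,q2,q3,q5} --0--> {q0,q1,q2,q3,q5}  [seen]
{q0,q1,q2,q3,q5} --1--> {q0,q1,q2,q3,q4,q5}  [seen]
{q0,q1,q2,q3,q4,q5} --0--> {q0,q1,q2,q3,q5}  [seen]
{q0,q1,q2,q3,q4,q5} --1--> {q0,q1,q2,q3,q4,q5}  [seen]
Reachable DFA states: {q0,q1,q2}, {q0,q1,q2,q3,q5}, {q0,q1,q2,q3,q4,q5}.
{q0,q1,q2,q3,q4,q5} is among them.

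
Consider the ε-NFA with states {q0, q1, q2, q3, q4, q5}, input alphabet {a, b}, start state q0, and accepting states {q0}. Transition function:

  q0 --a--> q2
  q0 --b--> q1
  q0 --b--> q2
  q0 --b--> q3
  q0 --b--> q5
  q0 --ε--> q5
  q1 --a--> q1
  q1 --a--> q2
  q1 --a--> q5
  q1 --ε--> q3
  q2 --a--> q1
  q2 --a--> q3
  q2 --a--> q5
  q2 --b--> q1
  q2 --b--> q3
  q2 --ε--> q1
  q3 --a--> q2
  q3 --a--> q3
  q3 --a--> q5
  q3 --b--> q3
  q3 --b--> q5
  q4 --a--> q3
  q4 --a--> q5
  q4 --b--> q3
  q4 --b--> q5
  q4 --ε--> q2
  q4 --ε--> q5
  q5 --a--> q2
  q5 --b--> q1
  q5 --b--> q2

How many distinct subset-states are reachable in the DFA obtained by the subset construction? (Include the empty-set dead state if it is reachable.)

4

Start state of the DFA: {q0, q5} (ε-closure of the NFA start).
{q0, q5} --a--> {q1, q2, q3}  [new]
{q0, q5} --b--> {q1, q2, q3, q5}  [new]
{q1, q2, q3} --a--> {q1, q2, q3, q5}  [seen]
{q1, q2, q3} --b--> {q1, q3, q5}  [new]
{q1, q2, q3, q5} --a--> {q1, q2, q3, q5}  [seen]
{q1, q2, q3, q5} --b--> {q1, q2, q3, q5}  [seen]
{q1, q3, q5} --a--> {q1, q2, q3, q5}  [seen]
{q1, q3, q5} --b--> {q1, q2, q3, q5}  [seen]
Reachable DFA states: {q0, q5}, {q1, q2, q3}, {q1, q2, q3, q5}, {q1, q3, q5}.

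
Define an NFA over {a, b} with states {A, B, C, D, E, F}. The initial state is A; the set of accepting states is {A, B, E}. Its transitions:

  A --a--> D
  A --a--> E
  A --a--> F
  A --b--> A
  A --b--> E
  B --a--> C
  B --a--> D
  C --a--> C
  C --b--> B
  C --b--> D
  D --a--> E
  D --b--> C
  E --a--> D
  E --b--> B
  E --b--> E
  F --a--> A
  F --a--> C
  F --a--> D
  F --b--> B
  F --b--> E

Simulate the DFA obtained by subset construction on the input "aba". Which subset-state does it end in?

Start: {A}.
δ(A,a) = {D, E, F}.
Union: {D, E, F}.
After a: {D, E, F}.
δ(D,b) = {C}; δ(E,b) = {B, E}; δ(F,b) = {B, E}.
Union: {B, C, E}.
After b: {B, C, E}.
δ(B,a) = {C, D}; δ(C,a) = {C}; δ(E,a) = {D}.
Union: {C, D}.
After a: {C, D}.

{C, D}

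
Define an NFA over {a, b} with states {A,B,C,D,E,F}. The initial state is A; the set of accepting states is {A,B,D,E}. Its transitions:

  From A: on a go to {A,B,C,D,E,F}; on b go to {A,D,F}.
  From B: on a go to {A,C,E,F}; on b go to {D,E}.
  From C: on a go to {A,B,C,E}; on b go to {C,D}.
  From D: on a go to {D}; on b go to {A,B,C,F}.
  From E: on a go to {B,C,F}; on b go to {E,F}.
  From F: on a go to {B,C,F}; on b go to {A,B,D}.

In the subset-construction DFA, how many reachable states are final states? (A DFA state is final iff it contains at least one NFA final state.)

4

Start state of the DFA: {A}.
{A} --a--> {A,B,C,D,E,F}  [new]
{A} --b--> {A,D,F}  [new]
{A,B,C,D,E,F} --a--> {A,B,C,D,E,F}  [seen]
{A,B,C,D,E,F} --b--> {A,B,C,D,E,F}  [seen]
{A,D,F} --a--> {A,B,C,D,E,F}  [seen]
{A,D,F} --b--> {A,B,C,D,F}  [new]
{A,B,C,D,F} --a--> {A,B,C,D,E,F}  [seen]
{A,B,C,D,F} --b--> {A,B,C,D,E,F}  [seen]
Reachable DFA states: {A}, {A,B,C,D,E,F}, {A,D,F}, {A,B,C,D,F}.
Accepting DFA states (contain an NFA accepting state): {A}, {A,B,C,D,E,F}, {A,D,F}, {A,B,C,D,F}.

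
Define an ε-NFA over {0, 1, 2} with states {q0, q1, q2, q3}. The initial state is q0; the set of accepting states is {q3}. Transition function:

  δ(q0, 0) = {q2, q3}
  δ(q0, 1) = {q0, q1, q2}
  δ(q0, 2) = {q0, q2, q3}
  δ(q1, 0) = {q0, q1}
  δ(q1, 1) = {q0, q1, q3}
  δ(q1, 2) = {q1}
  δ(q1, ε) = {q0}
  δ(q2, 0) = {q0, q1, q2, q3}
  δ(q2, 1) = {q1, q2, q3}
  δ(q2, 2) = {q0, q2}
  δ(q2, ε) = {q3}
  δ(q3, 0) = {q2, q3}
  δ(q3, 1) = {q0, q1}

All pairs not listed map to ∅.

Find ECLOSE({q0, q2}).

Begin with {q0, q2}.
q2 →ε {q3}; add q3.
ε-closure = {q0, q2, q3}.

{q0, q2, q3}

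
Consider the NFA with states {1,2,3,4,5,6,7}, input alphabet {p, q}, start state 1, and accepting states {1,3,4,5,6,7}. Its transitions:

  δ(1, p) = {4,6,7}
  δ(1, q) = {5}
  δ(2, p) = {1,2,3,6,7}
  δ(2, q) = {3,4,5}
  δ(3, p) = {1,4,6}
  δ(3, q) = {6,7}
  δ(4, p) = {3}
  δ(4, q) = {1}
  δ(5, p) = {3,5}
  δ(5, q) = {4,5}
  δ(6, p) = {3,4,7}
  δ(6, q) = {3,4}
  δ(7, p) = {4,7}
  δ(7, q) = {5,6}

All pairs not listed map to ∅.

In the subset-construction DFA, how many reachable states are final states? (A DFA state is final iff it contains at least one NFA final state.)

Start state of the DFA: {1}.
{1} --p--> {4,6,7}  [new]
{1} --q--> {5}  [new]
{4,6,7} --p--> {3,4,7}  [new]
{4,6,7} --q--> {1,3,4,5,6}  [new]
{5} --p--> {3,5}  [new]
{5} --q--> {4,5}  [new]
{3,4,7} --p--> {1,3,4,6,7}  [new]
{3,4,7} --q--> {1,5,6,7}  [new]
{1,3,4,5,6} --p--> {1,3,4,5,6,7}  [new]
{1,3,4,5,6} --q--> {1,3,4,5,6,7}  [seen]
{3,5} --p--> {1,3,4,5,6}  [seen]
{3,5} --q--> {4,5,6,7}  [new]
{4,5} --p--> {3,5}  [seen]
{4,5} --q--> {1,4,5}  [new]
{1,3,4,6,7} --p--> {1,3,4,6,7}  [seen]
{1,3,4,6,7} --q--> {1,3,4,5,6,7}  [seen]
{1,5,6,7} --p--> {3,4,5,6,7}  [new]
{1,5,6,7} --q--> {3,4,5,6}  [new]
{1,3,4,5,6,7} --p--> {1,3,4,5,6,7}  [seen]
{1,3,4,5,6,7} --q--> {1,3,4,5,6,7}  [seen]
{4,5,6,7} --p--> {3,4,5,7}  [new]
{4,5,6,7} --q--> {1,3,4,5,6}  [seen]
{1,4,5} --p--> {3,4,5,6,7}  [seen]
{1,4,5} --q--> {1,4,5}  [seen]
{3,4,5,6,7} --p--> {1,3,4,5,6,7}  [seen]
{3,4,5,6,7} --q--> {1,3,4,5,6,7}  [seen]
{3,4,5,6} --p--> {1,3,4,5,6,7}  [seen]
{3,4,5,6} --q--> {1,3,4,5,6,7}  [seen]
{3,4,5,7} --p--> {1,3,4,5,6,7}  [seen]
{3,4,5,7} --q--> {1,4,5,6,7}  [new]
{1,4,5,6,7} --p--> {3,4,5,6,7}  [seen]
{1,4,5,6,7} --q--> {1,3,4,5,6}  [seen]
Reachable DFA states: {1}, {4,6,7}, {5}, {3,4,7}, {1,3,4,5,6}, {3,5}, {4,5}, {1,3,4,6,7}, {1,5,6,7}, {1,3,4,5,6,7}, {4,5,6,7}, {1,4,5}, {3,4,5,6,7}, {3,4,5,6}, {3,4,5,7}, {1,4,5,6,7}.
Accepting DFA states (contain an NFA accepting state): {1}, {4,6,7}, {5}, {3,4,7}, {1,3,4,5,6}, {3,5}, {4,5}, {1,3,4,6,7}, {1,5,6,7}, {1,3,4,5,6,7}, {4,5,6,7}, {1,4,5}, {3,4,5,6,7}, {3,4,5,6}, {3,4,5,7}, {1,4,5,6,7}.

16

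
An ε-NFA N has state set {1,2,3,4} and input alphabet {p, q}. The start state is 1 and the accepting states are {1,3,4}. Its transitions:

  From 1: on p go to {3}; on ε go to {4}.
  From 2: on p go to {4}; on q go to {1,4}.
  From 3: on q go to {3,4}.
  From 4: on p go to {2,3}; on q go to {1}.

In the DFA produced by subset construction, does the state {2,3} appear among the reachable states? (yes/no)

Start state of the DFA: {1,4} (ε-closure of the NFA start).
{1,4} --p--> {2,3}  [new]
{1,4} --q--> {1,4}  [seen]
{2,3} --p--> {4}  [new]
{2,3} --q--> {1,3,4}  [new]
{4} --p--> {2,3}  [seen]
{4} --q--> {1,4}  [seen]
{1,3,4} --p--> {2,3}  [seen]
{1,3,4} --q--> {1,3,4}  [seen]
Reachable DFA states: {1,4}, {2,3}, {4}, {1,3,4}.
{2,3} is among them.

yes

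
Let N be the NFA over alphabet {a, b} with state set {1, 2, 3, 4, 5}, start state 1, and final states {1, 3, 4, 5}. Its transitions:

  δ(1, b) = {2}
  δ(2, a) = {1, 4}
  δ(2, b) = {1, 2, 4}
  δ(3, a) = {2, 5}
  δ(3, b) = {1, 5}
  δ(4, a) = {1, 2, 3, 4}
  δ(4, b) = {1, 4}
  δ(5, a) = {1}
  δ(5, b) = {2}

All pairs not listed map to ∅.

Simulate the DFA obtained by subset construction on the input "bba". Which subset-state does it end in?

Start: {1}.
δ(1,b) = {2}.
Union: {2}.
After b: {2}.
δ(2,b) = {1, 2, 4}.
Union: {1, 2, 4}.
After b: {1, 2, 4}.
δ(1,a) = ∅; δ(2,a) = {1, 4}; δ(4,a) = {1, 2, 3, 4}.
Union: {1, 2, 3, 4}.
After a: {1, 2, 3, 4}.

{1, 2, 3, 4}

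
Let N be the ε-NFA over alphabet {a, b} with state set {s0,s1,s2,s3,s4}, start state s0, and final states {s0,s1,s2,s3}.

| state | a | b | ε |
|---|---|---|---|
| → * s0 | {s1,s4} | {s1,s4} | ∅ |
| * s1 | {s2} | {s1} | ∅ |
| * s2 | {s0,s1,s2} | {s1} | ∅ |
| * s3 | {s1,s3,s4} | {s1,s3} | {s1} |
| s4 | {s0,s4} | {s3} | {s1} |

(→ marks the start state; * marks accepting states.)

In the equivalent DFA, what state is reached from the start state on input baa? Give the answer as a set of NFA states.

Start: {s0}.
δ(s0,b) = {s1,s4}.
Union: {s1,s4}.
After b: {s1,s4}.
δ(s1,a) = {s2}; δ(s4,a) = {s0,s4}.
Union: {s0,s2,s4}.
ε-closure gives {s0,s1,s2,s4}.
After a: {s0,s1,s2,s4}.
δ(s0,a) = {s1,s4}; δ(s1,a) = {s2}; δ(s2,a) = {s0,s1,s2}; δ(s4,a) = {s0,s4}.
Union: {s0,s1,s2,s4}.
After a: {s0,s1,s2,s4}.

{s0,s1,s2,s4}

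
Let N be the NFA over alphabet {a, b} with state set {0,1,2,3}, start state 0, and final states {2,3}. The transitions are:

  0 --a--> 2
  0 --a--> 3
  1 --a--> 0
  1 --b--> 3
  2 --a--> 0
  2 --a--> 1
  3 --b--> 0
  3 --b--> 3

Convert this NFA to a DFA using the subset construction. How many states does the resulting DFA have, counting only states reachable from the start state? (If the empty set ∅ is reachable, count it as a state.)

8

Start state of the DFA: {0}.
{0} --a--> {2,3}  [new]
{0} --b--> ∅  [new]
{2,3} --a--> {0,1}  [new]
{2,3} --b--> {0,3}  [new]
∅ --a--> ∅  [seen]
∅ --b--> ∅  [seen]
{0,1} --a--> {0,2,3}  [new]
{0,1} --b--> {3}  [new]
{0,3} --a--> {2,3}  [seen]
{0,3} --b--> {0,3}  [seen]
{0,2,3} --a--> {0,1,2,3}  [new]
{0,2,3} --b--> {0,3}  [seen]
{3} --a--> ∅  [seen]
{3} --b--> {0,3}  [seen]
{0,1,2,3} --a--> {0,1,2,3}  [seen]
{0,1,2,3} --b--> {0,3}  [seen]
Reachable DFA states: {0}, {2,3}, ∅, {0,1}, {0,3}, {0,2,3}, {3}, {0,1,2,3}.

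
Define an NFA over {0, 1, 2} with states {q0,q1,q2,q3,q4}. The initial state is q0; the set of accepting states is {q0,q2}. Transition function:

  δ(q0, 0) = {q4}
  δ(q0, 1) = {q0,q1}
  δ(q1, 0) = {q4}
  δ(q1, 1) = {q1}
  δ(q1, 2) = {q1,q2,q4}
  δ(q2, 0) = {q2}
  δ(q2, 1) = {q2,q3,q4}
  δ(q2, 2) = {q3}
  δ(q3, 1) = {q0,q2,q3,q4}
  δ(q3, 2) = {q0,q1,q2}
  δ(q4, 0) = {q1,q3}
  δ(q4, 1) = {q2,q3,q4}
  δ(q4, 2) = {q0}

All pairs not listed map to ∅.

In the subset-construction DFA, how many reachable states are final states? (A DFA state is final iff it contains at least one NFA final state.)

Start state of the DFA: {q0}.
{q0} --0--> {q4}  [new]
{q0} --1--> {q0,q1}  [new]
{q0} --2--> ∅  [new]
{q4} --0--> {q1,q3}  [new]
{q4} --1--> {q2,q3,q4}  [new]
{q4} --2--> {q0}  [seen]
{q0,q1} --0--> {q4}  [seen]
{q0,q1} --1--> {q0,q1}  [seen]
{q0,q1} --2--> {q1,q2,q4}  [new]
∅ --0--> ∅  [seen]
∅ --1--> ∅  [seen]
∅ --2--> ∅  [seen]
{q1,q3} --0--> {q4}  [seen]
{q1,q3} --1--> {q0,q1,q2,q3,q4}  [new]
{q1,q3} --2--> {q0,q1,q2,q4}  [new]
{q2,q3,q4} --0--> {q1,q2,q3}  [new]
{q2,q3,q4} --1--> {q0,q2,q3,q4}  [new]
{q2,q3,q4} --2--> {q0,q1,q2,q3}  [new]
{q1,q2,q4} --0--> {q1,q2,q3,q4}  [new]
{q1,q2,q4} --1--> {q1,q2,q3,q4}  [seen]
{q1,q2,q4} --2--> {q0,q1,q2,q3,q4}  [seen]
{q0,q1,q2,q3,q4} --0--> {q1,q2,q3,q4}  [seen]
{q0,q1,q2,q3,q4} --1--> {q0,q1,q2,q3,q4}  [seen]
{q0,q1,q2,q3,q4} --2--> {q0,q1,q2,q3,q4}  [seen]
{q0,q1,q2,q4} --0--> {q1,q2,q3,q4}  [seen]
{q0,q1,q2,q4} --1--> {q0,q1,q2,q3,q4}  [seen]
{q0,q1,q2,q4} --2--> {q0,q1,q2,q3,q4}  [seen]
{q1,q2,q3} --0--> {q2,q4}  [new]
{q1,q2,q3} --1--> {q0,q1,q2,q3,q4}  [seen]
{q1,q2,q3} --2--> {q0,q1,q2,q3,q4}  [seen]
{q0,q2,q3,q4} --0--> {q1,q2,q3,q4}  [seen]
{q0,q2,q3,q4} --1--> {q0,q1,q2,q3,q4}  [seen]
{q0,q2,q3,q4} --2--> {q0,q1,q2,q3}  [seen]
{q0,q1,q2,q3} --0--> {q2,q4}  [seen]
{q0,q1,q2,q3} --1--> {q0,q1,q2,q3,q4}  [seen]
{q0,q1,q2,q3} --2--> {q0,q1,q2,q3,q4}  [seen]
{q1,q2,q3,q4} --0--> {q1,q2,q3,q4}  [seen]
{q1,q2,q3,q4} --1--> {q0,q1,q2,q3,q4}  [seen]
{q1,q2,q3,q4} --2--> {q0,q1,q2,q3,q4}  [seen]
{q2,q4} --0--> {q1,q2,q3}  [seen]
{q2,q4} --1--> {q2,q3,q4}  [seen]
{q2,q4} --2--> {q0,q3}  [new]
{q0,q3} --0--> {q4}  [seen]
{q0,q3} --1--> {q0,q1,q2,q3,q4}  [seen]
{q0,q3} --2--> {q0,q1,q2}  [new]
{q0,q1,q2} --0--> {q2,q4}  [seen]
{q0,q1,q2} --1--> {q0,q1,q2,q3,q4}  [seen]
{q0,q1,q2} --2--> {q1,q2,q3,q4}  [seen]
Reachable DFA states: {q0}, {q4}, {q0,q1}, ∅, {q1,q3}, {q2,q3,q4}, {q1,q2,q4}, {q0,q1,q2,q3,q4}, {q0,q1,q2,q4}, {q1,q2,q3}, {q0,q2,q3,q4}, {q0,q1,q2,q3}, {q1,q2,q3,q4}, {q2,q4}, {q0,q3}, {q0,q1,q2}.
Accepting DFA states (contain an NFA accepting state): {q0}, {q0,q1}, {q2,q3,q4}, {q1,q2,q4}, {q0,q1,q2,q3,q4}, {q0,q1,q2,q4}, {q1,q2,q3}, {q0,q2,q3,q4}, {q0,q1,q2,q3}, {q1,q2,q3,q4}, {q2,q4}, {q0,q3}, {q0,q1,q2}.

13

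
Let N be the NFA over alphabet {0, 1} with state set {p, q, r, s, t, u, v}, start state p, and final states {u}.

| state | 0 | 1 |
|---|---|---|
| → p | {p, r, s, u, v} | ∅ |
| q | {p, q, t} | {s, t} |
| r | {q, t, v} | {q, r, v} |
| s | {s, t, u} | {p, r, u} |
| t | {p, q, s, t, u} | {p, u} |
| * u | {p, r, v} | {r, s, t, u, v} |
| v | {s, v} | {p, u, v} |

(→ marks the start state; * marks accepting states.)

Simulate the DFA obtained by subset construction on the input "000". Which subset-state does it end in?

Start: {p}.
δ(p,0) = {p, r, s, u, v}.
Union: {p, r, s, u, v}.
After 0: {p, r, s, u, v}.
δ(p,0) = {p, r, s, u, v}; δ(r,0) = {q, t, v}; δ(s,0) = {s, t, u}; δ(u,0) = {p, r, v}; δ(v,0) = {s, v}.
Union: {p, q, r, s, t, u, v}.
After 0: {p, q, r, s, t, u, v}.
δ(p,0) = {p, r, s, u, v}; δ(q,0) = {p, q, t}; δ(r,0) = {q, t, v}; δ(s,0) = {s, t, u}; δ(t,0) = {p, q, s, t, u}; δ(u,0) = {p, r, v}; δ(v,0) = {s, v}.
Union: {p, q, r, s, t, u, v}.
After 0: {p, q, r, s, t, u, v}.

{p, q, r, s, t, u, v}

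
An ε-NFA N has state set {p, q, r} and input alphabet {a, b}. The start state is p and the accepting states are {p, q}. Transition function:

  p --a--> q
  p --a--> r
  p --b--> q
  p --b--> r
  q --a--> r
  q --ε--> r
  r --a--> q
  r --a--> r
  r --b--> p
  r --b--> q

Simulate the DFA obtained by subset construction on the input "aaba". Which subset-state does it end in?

Start: {p}.
δ(p,a) = {q, r}.
Union: {q, r}.
After a: {q, r}.
δ(q,a) = {r}; δ(r,a) = {q, r}.
Union: {q, r}.
After a: {q, r}.
δ(q,b) = ∅; δ(r,b) = {p, q}.
Union: {p, q}.
ε-closure gives {p, q, r}.
After b: {p, q, r}.
δ(p,a) = {q, r}; δ(q,a) = {r}; δ(r,a) = {q, r}.
Union: {q, r}.
After a: {q, r}.

{q, r}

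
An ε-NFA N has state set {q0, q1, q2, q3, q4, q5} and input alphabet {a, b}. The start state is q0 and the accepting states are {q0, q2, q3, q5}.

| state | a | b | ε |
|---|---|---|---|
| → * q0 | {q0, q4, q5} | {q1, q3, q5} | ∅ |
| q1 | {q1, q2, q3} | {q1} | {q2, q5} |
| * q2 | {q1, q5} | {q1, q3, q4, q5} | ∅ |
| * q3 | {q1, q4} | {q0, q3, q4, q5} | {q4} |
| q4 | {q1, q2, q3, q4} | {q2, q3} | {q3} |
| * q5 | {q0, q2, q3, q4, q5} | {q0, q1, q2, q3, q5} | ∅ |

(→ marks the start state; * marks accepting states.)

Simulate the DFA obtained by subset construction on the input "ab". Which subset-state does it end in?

{q0, q1, q2, q3, q4, q5}

Start: {q0}.
δ(q0,a) = {q0, q4, q5}.
Union: {q0, q4, q5}.
ε-closure gives {q0, q3, q4, q5}.
After a: {q0, q3, q4, q5}.
δ(q0,b) = {q1, q3, q5}; δ(q3,b) = {q0, q3, q4, q5}; δ(q4,b) = {q2, q3}; δ(q5,b) = {q0, q1, q2, q3, q5}.
Union: {q0, q1, q2, q3, q4, q5}.
After b: {q0, q1, q2, q3, q4, q5}.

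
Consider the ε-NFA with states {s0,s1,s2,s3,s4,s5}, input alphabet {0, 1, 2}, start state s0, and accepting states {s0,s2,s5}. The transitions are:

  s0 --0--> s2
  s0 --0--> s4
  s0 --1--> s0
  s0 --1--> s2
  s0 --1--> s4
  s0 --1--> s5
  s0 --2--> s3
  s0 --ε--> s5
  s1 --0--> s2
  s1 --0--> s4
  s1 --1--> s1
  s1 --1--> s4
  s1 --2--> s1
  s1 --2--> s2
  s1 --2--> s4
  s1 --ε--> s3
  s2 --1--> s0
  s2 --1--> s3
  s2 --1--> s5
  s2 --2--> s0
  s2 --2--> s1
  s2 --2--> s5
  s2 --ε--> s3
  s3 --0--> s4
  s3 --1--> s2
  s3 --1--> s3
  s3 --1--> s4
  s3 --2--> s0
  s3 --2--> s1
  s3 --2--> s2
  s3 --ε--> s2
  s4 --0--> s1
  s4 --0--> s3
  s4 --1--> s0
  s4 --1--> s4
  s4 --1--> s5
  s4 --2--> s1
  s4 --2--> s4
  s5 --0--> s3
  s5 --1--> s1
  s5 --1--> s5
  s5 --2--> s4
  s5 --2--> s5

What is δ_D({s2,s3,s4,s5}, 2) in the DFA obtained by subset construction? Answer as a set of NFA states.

δ(s2,2) = {s0,s1,s5}; δ(s3,2) = {s0,s1,s2}; δ(s4,2) = {s1,s4}; δ(s5,2) = {s4,s5}.
Union: {s0,s1,s2,s4,s5}.
ε-closure gives {s0,s1,s2,s3,s4,s5}.

{s0,s1,s2,s3,s4,s5}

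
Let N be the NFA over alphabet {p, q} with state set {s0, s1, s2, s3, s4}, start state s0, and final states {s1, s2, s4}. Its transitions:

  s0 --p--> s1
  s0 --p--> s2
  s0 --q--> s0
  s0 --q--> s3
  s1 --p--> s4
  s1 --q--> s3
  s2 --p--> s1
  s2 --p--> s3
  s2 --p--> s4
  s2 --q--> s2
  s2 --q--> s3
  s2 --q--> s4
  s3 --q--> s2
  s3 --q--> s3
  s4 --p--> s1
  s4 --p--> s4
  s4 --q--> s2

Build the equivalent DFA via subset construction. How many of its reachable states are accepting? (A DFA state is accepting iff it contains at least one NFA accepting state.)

8

Start state of the DFA: {s0}.
{s0} --p--> {s1, s2}  [new]
{s0} --q--> {s0, s3}  [new]
{s1, s2} --p--> {s1, s3, s4}  [new]
{s1, s2} --q--> {s2, s3, s4}  [new]
{s0, s3} --p--> {s1, s2}  [seen]
{s0, s3} --q--> {s0, s2, s3}  [new]
{s1, s3, s4} --p--> {s1, s4}  [new]
{s1, s3, s4} --q--> {s2, s3}  [new]
{s2, s3, s4} --p--> {s1, s3, s4}  [seen]
{s2, s3, s4} --q--> {s2, s3, s4}  [seen]
{s0, s2, s3} --p--> {s1, s2, s3, s4}  [new]
{s0, s2, s3} --q--> {s0, s2, s3, s4}  [new]
{s1, s4} --p--> {s1, s4}  [seen]
{s1, s4} --q--> {s2, s3}  [seen]
{s2, s3} --p--> {s1, s3, s4}  [seen]
{s2, s3} --q--> {s2, s3, s4}  [seen]
{s1, s2, s3, s4} --p--> {s1, s3, s4}  [seen]
{s1, s2, s3, s4} --q--> {s2, s3, s4}  [seen]
{s0, s2, s3, s4} --p--> {s1, s2, s3, s4}  [seen]
{s0, s2, s3, s4} --q--> {s0, s2, s3, s4}  [seen]
Reachable DFA states: {s0}, {s1, s2}, {s0, s3}, {s1, s3, s4}, {s2, s3, s4}, {s0, s2, s3}, {s1, s4}, {s2, s3}, {s1, s2, s3, s4}, {s0, s2, s3, s4}.
Accepting DFA states (contain an NFA accepting state): {s1, s2}, {s1, s3, s4}, {s2, s3, s4}, {s0, s2, s3}, {s1, s4}, {s2, s3}, {s1, s2, s3, s4}, {s0, s2, s3, s4}.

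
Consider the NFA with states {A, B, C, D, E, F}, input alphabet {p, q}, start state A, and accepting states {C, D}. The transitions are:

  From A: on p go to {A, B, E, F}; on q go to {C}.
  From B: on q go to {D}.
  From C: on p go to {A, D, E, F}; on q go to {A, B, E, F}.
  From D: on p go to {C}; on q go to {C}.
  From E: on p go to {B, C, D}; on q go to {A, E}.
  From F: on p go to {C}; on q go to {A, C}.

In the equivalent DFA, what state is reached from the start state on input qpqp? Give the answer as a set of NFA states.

Start: {A}.
δ(A,q) = {C}.
Union: {C}.
After q: {C}.
δ(C,p) = {A, D, E, F}.
Union: {A, D, E, F}.
After p: {A, D, E, F}.
δ(A,q) = {C}; δ(D,q) = {C}; δ(E,q) = {A, E}; δ(F,q) = {A, C}.
Union: {A, C, E}.
After q: {A, C, E}.
δ(A,p) = {A, B, E, F}; δ(C,p) = {A, D, E, F}; δ(E,p) = {B, C, D}.
Union: {A, B, C, D, E, F}.
After p: {A, B, C, D, E, F}.

{A, B, C, D, E, F}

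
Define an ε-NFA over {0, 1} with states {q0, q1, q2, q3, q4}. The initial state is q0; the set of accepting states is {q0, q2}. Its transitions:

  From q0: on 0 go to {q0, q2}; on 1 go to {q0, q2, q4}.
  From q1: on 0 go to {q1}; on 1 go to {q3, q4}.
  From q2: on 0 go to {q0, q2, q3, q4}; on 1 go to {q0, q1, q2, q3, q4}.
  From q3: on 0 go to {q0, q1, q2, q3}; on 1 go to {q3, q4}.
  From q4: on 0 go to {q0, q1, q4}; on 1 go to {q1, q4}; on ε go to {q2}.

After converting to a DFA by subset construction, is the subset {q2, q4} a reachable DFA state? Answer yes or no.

no

Start state of the DFA: {q0} (ε-closure of the NFA start).
{q0} --0--> {q0, q2}  [new]
{q0} --1--> {q0, q2, q4}  [new]
{q0, q2} --0--> {q0, q2, q3, q4}  [new]
{q0, q2} --1--> {q0, q1, q2, q3, q4}  [new]
{q0, q2, q4} --0--> {q0, q1, q2, q3, q4}  [seen]
{q0, q2, q4} --1--> {q0, q1, q2, q3, q4}  [seen]
{q0, q2, q3, q4} --0--> {q0, q1, q2, q3, q4}  [seen]
{q0, q2, q3, q4} --1--> {q0, q1, q2, q3, q4}  [seen]
{q0, q1, q2, q3, q4} --0--> {q0, q1, q2, q3, q4}  [seen]
{q0, q1, q2, q3, q4} --1--> {q0, q1, q2, q3, q4}  [seen]
Reachable DFA states: {q0}, {q0, q2}, {q0, q2, q4}, {q0, q2, q3, q4}, {q0, q1, q2, q3, q4}.
{q2, q4} is not among them.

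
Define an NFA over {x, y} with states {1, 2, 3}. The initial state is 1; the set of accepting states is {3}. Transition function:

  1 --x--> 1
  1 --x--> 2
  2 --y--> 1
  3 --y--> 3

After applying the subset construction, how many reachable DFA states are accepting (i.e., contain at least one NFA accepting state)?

Start state of the DFA: {1}.
{1} --x--> {1, 2}  [new]
{1} --y--> ∅  [new]
{1, 2} --x--> {1, 2}  [seen]
{1, 2} --y--> {1}  [seen]
∅ --x--> ∅  [seen]
∅ --y--> ∅  [seen]
Reachable DFA states: {1}, {1, 2}, ∅.
Accepting DFA states (contain an NFA accepting state): none.

0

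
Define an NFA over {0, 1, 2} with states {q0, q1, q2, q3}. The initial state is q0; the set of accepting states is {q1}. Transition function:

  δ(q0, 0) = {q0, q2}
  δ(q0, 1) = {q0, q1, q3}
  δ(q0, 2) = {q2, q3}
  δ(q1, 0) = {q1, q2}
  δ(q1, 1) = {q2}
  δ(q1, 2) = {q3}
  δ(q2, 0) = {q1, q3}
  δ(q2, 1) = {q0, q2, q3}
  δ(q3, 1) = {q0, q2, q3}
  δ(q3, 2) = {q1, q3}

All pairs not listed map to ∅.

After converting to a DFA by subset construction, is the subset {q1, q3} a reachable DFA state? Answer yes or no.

yes

Start state of the DFA: {q0}.
{q0} --0--> {q0, q2}  [new]
{q0} --1--> {q0, q1, q3}  [new]
{q0} --2--> {q2, q3}  [new]
{q0, q2} --0--> {q0, q1, q2, q3}  [new]
{q0, q2} --1--> {q0, q1, q2, q3}  [seen]
{q0, q2} --2--> {q2, q3}  [seen]
{q0, q1, q3} --0--> {q0, q1, q2}  [new]
{q0, q1, q3} --1--> {q0, q1, q2, q3}  [seen]
{q0, q1, q3} --2--> {q1, q2, q3}  [new]
{q2, q3} --0--> {q1, q3}  [new]
{q2, q3} --1--> {q0, q2, q3}  [new]
{q2, q3} --2--> {q1, q3}  [seen]
{q0, q1, q2, q3} --0--> {q0, q1, q2, q3}  [seen]
{q0, q1, q2, q3} --1--> {q0, q1, q2, q3}  [seen]
{q0, q1, q2, q3} --2--> {q1, q2, q3}  [seen]
{q0, q1, q2} --0--> {q0, q1, q2, q3}  [seen]
{q0, q1, q2} --1--> {q0, q1, q2, q3}  [seen]
{q0, q1, q2} --2--> {q2, q3}  [seen]
{q1, q2, q3} --0--> {q1, q2, q3}  [seen]
{q1, q2, q3} --1--> {q0, q2, q3}  [seen]
{q1, q2, q3} --2--> {q1, q3}  [seen]
{q1, q3} --0--> {q1, q2}  [new]
{q1, q3} --1--> {q0, q2, q3}  [seen]
{q1, q3} --2--> {q1, q3}  [seen]
{q0, q2, q3} --0--> {q0, q1, q2, q3}  [seen]
{q0, q2, q3} --1--> {q0, q1, q2, q3}  [seen]
{q0, q2, q3} --2--> {q1, q2, q3}  [seen]
{q1, q2} --0--> {q1, q2, q3}  [seen]
{q1, q2} --1--> {q0, q2, q3}  [seen]
{q1, q2} --2--> {q3}  [new]
{q3} --0--> ∅  [new]
{q3} --1--> {q0, q2, q3}  [seen]
{q3} --2--> {q1, q3}  [seen]
∅ --0--> ∅  [seen]
∅ --1--> ∅  [seen]
∅ --2--> ∅  [seen]
Reachable DFA states: {q0}, {q0, q2}, {q0, q1, q3}, {q2, q3}, {q0, q1, q2, q3}, {q0, q1, q2}, {q1, q2, q3}, {q1, q3}, {q0, q2, q3}, {q1, q2}, {q3}, ∅.
{q1, q3} is among them.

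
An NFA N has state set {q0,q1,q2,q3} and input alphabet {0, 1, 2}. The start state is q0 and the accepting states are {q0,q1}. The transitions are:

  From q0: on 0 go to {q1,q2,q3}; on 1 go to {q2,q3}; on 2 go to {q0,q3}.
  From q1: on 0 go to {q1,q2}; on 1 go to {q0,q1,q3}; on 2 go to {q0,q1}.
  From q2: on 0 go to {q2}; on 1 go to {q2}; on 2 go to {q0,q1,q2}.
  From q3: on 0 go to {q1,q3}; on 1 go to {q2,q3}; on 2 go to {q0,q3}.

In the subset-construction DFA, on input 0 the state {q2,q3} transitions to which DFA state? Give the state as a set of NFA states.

{q1,q2,q3}

δ(q2,0) = {q2}; δ(q3,0) = {q1,q3}.
Union: {q1,q2,q3}.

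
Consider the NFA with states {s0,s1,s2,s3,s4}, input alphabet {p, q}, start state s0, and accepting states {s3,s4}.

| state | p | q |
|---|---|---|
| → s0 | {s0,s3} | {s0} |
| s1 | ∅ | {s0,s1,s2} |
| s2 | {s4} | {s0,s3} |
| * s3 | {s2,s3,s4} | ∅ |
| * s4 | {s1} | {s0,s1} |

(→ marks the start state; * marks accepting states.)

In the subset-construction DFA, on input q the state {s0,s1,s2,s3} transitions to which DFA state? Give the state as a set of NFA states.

{s0,s1,s2,s3}

δ(s0,q) = {s0}; δ(s1,q) = {s0,s1,s2}; δ(s2,q) = {s0,s3}; δ(s3,q) = ∅.
Union: {s0,s1,s2,s3}.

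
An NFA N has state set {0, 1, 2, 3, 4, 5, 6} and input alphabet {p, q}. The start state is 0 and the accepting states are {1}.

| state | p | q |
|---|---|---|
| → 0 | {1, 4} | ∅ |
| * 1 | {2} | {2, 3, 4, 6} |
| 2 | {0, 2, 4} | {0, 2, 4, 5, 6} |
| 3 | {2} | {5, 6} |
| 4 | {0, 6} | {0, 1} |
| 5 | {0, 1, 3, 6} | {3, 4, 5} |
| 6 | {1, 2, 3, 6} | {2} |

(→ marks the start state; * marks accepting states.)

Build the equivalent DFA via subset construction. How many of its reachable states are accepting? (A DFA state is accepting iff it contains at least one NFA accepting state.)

3

Start state of the DFA: {0}.
{0} --p--> {1, 4}  [new]
{0} --q--> ∅  [new]
{1, 4} --p--> {0, 2, 6}  [new]
{1, 4} --q--> {0, 1, 2, 3, 4, 6}  [new]
∅ --p--> ∅  [seen]
∅ --q--> ∅  [seen]
{0, 2, 6} --p--> {0, 1, 2, 3, 4, 6}  [seen]
{0, 2, 6} --q--> {0, 2, 4, 5, 6}  [new]
{0, 1, 2, 3, 4, 6} --p--> {0, 1, 2, 3, 4, 6}  [seen]
{0, 1, 2, 3, 4, 6} --q--> {0, 1, 2, 3, 4, 5, 6}  [new]
{0, 2, 4, 5, 6} --p--> {0, 1, 2, 3, 4, 6}  [seen]
{0, 2, 4, 5, 6} --q--> {0, 1, 2, 3, 4, 5, 6}  [seen]
{0, 1, 2, 3, 4, 5, 6} --p--> {0, 1, 2, 3, 4, 6}  [seen]
{0, 1, 2, 3, 4, 5, 6} --q--> {0, 1, 2, 3, 4, 5, 6}  [seen]
Reachable DFA states: {0}, {1, 4}, ∅, {0, 2, 6}, {0, 1, 2, 3, 4, 6}, {0, 2, 4, 5, 6}, {0, 1, 2, 3, 4, 5, 6}.
Accepting DFA states (contain an NFA accepting state): {1, 4}, {0, 1, 2, 3, 4, 6}, {0, 1, 2, 3, 4, 5, 6}.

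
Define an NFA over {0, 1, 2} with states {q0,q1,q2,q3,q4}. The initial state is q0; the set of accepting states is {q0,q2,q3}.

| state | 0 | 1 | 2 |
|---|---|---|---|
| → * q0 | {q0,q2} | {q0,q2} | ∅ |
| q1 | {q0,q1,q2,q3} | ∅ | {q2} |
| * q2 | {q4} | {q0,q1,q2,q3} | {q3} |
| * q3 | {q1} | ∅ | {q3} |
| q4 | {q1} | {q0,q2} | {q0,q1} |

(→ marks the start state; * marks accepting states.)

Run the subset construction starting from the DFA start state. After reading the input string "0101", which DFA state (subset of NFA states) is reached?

{q0,q1,q2,q3}

Start: {q0}.
δ(q0,0) = {q0,q2}.
Union: {q0,q2}.
After 0: {q0,q2}.
δ(q0,1) = {q0,q2}; δ(q2,1) = {q0,q1,q2,q3}.
Union: {q0,q1,q2,q3}.
After 1: {q0,q1,q2,q3}.
δ(q0,0) = {q0,q2}; δ(q1,0) = {q0,q1,q2,q3}; δ(q2,0) = {q4}; δ(q3,0) = {q1}.
Union: {q0,q1,q2,q3,q4}.
After 0: {q0,q1,q2,q3,q4}.
δ(q0,1) = {q0,q2}; δ(q1,1) = ∅; δ(q2,1) = {q0,q1,q2,q3}; δ(q3,1) = ∅; δ(q4,1) = {q0,q2}.
Union: {q0,q1,q2,q3}.
After 1: {q0,q1,q2,q3}.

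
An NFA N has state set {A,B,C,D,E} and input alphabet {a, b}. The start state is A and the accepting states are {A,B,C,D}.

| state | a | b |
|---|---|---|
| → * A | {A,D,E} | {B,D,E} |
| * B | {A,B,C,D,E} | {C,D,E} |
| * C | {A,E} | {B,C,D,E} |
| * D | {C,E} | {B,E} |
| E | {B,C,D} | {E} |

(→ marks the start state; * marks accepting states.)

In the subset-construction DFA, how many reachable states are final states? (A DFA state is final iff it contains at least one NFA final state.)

Start state of the DFA: {A}.
{A} --a--> {A,D,E}  [new]
{A} --b--> {B,D,E}  [new]
{A,D,E} --a--> {A,B,C,D,E}  [new]
{A,D,E} --b--> {B,D,E}  [seen]
{B,D,E} --a--> {A,B,C,D,E}  [seen]
{B,D,E} --b--> {B,C,D,E}  [new]
{A,B,C,D,E} --a--> {A,B,C,D,E}  [seen]
{A,B,C,D,E} --b--> {B,C,D,E}  [seen]
{B,C,D,E} --a--> {A,B,C,D,E}  [seen]
{B,C,D,E} --b--> {B,C,D,E}  [seen]
Reachable DFA states: {A}, {A,D,E}, {B,D,E}, {A,B,C,D,E}, {B,C,D,E}.
Accepting DFA states (contain an NFA accepting state): {A}, {A,D,E}, {B,D,E}, {A,B,C,D,E}, {B,C,D,E}.

5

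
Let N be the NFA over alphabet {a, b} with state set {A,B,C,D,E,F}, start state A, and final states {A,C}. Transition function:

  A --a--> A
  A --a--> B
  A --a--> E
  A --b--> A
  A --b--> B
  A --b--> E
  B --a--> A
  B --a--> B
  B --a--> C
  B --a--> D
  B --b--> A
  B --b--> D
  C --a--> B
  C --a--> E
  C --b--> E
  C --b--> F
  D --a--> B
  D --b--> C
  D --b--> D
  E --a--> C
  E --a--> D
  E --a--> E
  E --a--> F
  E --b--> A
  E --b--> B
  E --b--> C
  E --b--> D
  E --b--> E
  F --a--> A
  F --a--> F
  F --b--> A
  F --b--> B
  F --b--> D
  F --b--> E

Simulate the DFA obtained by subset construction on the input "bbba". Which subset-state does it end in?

Start: {A}.
δ(A,b) = {A,B,E}.
Union: {A,B,E}.
After b: {A,B,E}.
δ(A,b) = {A,B,E}; δ(B,b) = {A,D}; δ(E,b) = {A,B,C,D,E}.
Union: {A,B,C,D,E}.
After b: {A,B,C,D,E}.
δ(A,b) = {A,B,E}; δ(B,b) = {A,D}; δ(C,b) = {E,F}; δ(D,b) = {C,D}; δ(E,b) = {A,B,C,D,E}.
Union: {A,B,C,D,E,F}.
After b: {A,B,C,D,E,F}.
δ(A,a) = {A,B,E}; δ(B,a) = {A,B,C,D}; δ(C,a) = {B,E}; δ(D,a) = {B}; δ(E,a) = {C,D,E,F}; δ(F,a) = {A,F}.
Union: {A,B,C,D,E,F}.
After a: {A,B,C,D,E,F}.

{A,B,C,D,E,F}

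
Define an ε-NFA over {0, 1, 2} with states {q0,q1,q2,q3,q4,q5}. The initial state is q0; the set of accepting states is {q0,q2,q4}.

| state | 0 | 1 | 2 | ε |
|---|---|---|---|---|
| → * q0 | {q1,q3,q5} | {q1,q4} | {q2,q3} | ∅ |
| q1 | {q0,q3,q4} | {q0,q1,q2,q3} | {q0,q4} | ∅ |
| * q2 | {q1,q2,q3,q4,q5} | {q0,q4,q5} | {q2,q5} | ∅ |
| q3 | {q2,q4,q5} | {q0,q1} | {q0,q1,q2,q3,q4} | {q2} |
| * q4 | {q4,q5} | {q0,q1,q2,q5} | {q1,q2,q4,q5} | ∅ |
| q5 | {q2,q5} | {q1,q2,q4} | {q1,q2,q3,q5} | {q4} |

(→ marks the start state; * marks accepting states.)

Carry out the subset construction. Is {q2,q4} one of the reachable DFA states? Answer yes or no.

Start state of the DFA: {q0} (ε-closure of the NFA start).
{q0} --0--> {q1,q2,q3,q4,q5}  [new]
{q0} --1--> {q1,q4}  [new]
{q0} --2--> {q2,q3}  [new]
{q1,q2,q3,q4,q5} --0--> {q0,q1,q2,q3,q4,q5}  [new]
{q1,q2,q3,q4,q5} --1--> {q0,q1,q2,q3,q4,q5}  [seen]
{q1,q2,q3,q4,q5} --2--> {q0,q1,q2,q3,q4,q5}  [seen]
{q1,q4} --0--> {q0,q2,q3,q4,q5}  [new]
{q1,q4} --1--> {q0,q1,q2,q3,q4,q5}  [seen]
{q1,q4} --2--> {q0,q1,q2,q4,q5}  [new]
{q2,q3} --0--> {q1,q2,q3,q4,q5}  [seen]
{q2,q3} --1--> {q0,q1,q4,q5}  [new]
{q2,q3} --2--> {q0,q1,q2,q3,q4,q5}  [seen]
{q0,q1,q2,q3,q4,q5} --0--> {q0,q1,q2,q3,q4,q5}  [seen]
{q0,q1,q2,q3,q4,q5} --1--> {q0,q1,q2,q3,q4,q5}  [seen]
{q0,q1,q2,q3,q4,q5} --2--> {q0,q1,q2,q3,q4,q5}  [seen]
{q0,q2,q3,q4,q5} --0--> {q1,q2,q3,q4,q5}  [seen]
{q0,q2,q3,q4,q5} --1--> {q0,q1,q2,q4,q5}  [seen]
{q0,q2,q3,q4,q5} --2--> {q0,q1,q2,q3,q4,q5}  [seen]
{q0,q1,q2,q4,q5} --0--> {q0,q1,q2,q3,q4,q5}  [seen]
{q0,q1,q2,q4,q5} --1--> {q0,q1,q2,q3,q4,q5}  [seen]
{q0,q1,q2,q4,q5} --2--> {q0,q1,q2,q3,q4,q5}  [seen]
{q0,q1,q4,q5} --0--> {q0,q1,q2,q3,q4,q5}  [seen]
{q0,q1,q4,q5} --1--> {q0,q1,q2,q3,q4,q5}  [seen]
{q0,q1,q4,q5} --2--> {q0,q1,q2,q3,q4,q5}  [seen]
Reachable DFA states: {q0}, {q1,q2,q3,q4,q5}, {q1,q4}, {q2,q3}, {q0,q1,q2,q3,q4,q5}, {q0,q2,q3,q4,q5}, {q0,q1,q2,q4,q5}, {q0,q1,q4,q5}.
{q2,q4} is not among them.

no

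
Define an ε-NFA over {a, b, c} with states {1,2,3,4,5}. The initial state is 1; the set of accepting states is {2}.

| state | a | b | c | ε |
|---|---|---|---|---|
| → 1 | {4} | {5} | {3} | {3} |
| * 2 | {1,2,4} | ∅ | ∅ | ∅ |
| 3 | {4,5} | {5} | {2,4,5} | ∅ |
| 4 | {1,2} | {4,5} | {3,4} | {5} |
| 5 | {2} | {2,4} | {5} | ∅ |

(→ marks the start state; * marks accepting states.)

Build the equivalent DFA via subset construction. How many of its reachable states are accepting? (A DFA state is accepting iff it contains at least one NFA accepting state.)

Start state of the DFA: {1,3} (ε-closure of the NFA start).
{1,3} --a--> {4,5}  [new]
{1,3} --b--> {5}  [new]
{1,3} --c--> {2,3,4,5}  [new]
{4,5} --a--> {1,2,3}  [new]
{4,5} --b--> {2,4,5}  [new]
{4,5} --c--> {3,4,5}  [new]
{5} --a--> {2}  [new]
{5} --b--> {2,4,5}  [seen]
{5} --c--> {5}  [seen]
{2,3,4,5} --a--> {1,2,3,4,5}  [new]
{2,3,4,5} --b--> {2,4,5}  [seen]
{2,3,4,5} --c--> {2,3,4,5}  [seen]
{1,2,3} --a--> {1,2,3,4,5}  [seen]
{1,2,3} --b--> {5}  [seen]
{1,2,3} --c--> {2,3,4,5}  [seen]
{2,4,5} --a--> {1,2,3,4,5}  [seen]
{2,4,5} --b--> {2,4,5}  [seen]
{2,4,5} --c--> {3,4,5}  [seen]
{3,4,5} --a--> {1,2,3,4,5}  [seen]
{3,4,5} --b--> {2,4,5}  [seen]
{3,4,5} --c--> {2,3,4,5}  [seen]
{2} --a--> {1,2,3,4,5}  [seen]
{2} --b--> ∅  [new]
{2} --c--> ∅  [seen]
{1,2,3,4,5} --a--> {1,2,3,4,5}  [seen]
{1,2,3,4,5} --b--> {2,4,5}  [seen]
{1,2,3,4,5} --c--> {2,3,4,5}  [seen]
∅ --a--> ∅  [seen]
∅ --b--> ∅  [seen]
∅ --c--> ∅  [seen]
Reachable DFA states: {1,3}, {4,5}, {5}, {2,3,4,5}, {1,2,3}, {2,4,5}, {3,4,5}, {2}, {1,2,3,4,5}, ∅.
Accepting DFA states (contain an NFA accepting state): {2,3,4,5}, {1,2,3}, {2,4,5}, {2}, {1,2,3,4,5}.

5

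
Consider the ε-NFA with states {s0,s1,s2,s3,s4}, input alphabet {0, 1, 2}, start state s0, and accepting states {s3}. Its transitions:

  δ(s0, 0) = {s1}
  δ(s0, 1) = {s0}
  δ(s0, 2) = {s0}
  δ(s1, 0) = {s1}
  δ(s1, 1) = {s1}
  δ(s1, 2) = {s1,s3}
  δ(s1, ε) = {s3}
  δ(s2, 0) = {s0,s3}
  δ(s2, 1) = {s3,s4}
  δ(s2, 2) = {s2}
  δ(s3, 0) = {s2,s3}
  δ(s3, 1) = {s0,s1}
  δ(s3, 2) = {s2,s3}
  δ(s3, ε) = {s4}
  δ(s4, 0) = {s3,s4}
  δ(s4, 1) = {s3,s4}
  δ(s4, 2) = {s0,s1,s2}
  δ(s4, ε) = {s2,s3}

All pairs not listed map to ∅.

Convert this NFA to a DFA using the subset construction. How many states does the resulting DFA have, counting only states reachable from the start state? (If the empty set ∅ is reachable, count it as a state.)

Start state of the DFA: {s0} (ε-closure of the NFA start).
{s0} --0--> {s1,s2,s3,s4}  [new]
{s0} --1--> {s0}  [seen]
{s0} --2--> {s0}  [seen]
{s1,s2,s3,s4} --0--> {s0,s1,s2,s3,s4}  [new]
{s1,s2,s3,s4} --1--> {s0,s1,s2,s3,s4}  [seen]
{s1,s2,s3,s4} --2--> {s0,s1,s2,s3,s4}  [seen]
{s0,s1,s2,s3,s4} --0--> {s0,s1,s2,s3,s4}  [seen]
{s0,s1,s2,s3,s4} --1--> {s0,s1,s2,s3,s4}  [seen]
{s0,s1,s2,s3,s4} --2--> {s0,s1,s2,s3,s4}  [seen]
Reachable DFA states: {s0}, {s1,s2,s3,s4}, {s0,s1,s2,s3,s4}.

3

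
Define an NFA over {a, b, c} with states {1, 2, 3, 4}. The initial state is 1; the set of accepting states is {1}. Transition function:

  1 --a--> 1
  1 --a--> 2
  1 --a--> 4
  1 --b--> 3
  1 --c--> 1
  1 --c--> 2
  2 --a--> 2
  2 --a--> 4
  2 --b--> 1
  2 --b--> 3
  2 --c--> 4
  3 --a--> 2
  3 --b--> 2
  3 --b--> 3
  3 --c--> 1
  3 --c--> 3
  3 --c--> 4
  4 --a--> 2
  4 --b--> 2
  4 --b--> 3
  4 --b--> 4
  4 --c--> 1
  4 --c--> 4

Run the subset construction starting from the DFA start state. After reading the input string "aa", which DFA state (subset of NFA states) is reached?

{1, 2, 4}

Start: {1}.
δ(1,a) = {1, 2, 4}.
Union: {1, 2, 4}.
After a: {1, 2, 4}.
δ(1,a) = {1, 2, 4}; δ(2,a) = {2, 4}; δ(4,a) = {2}.
Union: {1, 2, 4}.
After a: {1, 2, 4}.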